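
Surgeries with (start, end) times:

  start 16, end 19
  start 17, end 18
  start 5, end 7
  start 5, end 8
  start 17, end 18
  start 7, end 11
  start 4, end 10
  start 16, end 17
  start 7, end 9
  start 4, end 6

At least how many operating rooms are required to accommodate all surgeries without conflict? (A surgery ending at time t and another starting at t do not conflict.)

starts: [4, 4, 5, 5, 7, 7, 16, 16, 17, 17]
ends:   [6, 7, 8, 9, 10, 11, 17, 18, 18, 19]
s4→1 s4→2 s5→3 s5→4  — peak 4.

4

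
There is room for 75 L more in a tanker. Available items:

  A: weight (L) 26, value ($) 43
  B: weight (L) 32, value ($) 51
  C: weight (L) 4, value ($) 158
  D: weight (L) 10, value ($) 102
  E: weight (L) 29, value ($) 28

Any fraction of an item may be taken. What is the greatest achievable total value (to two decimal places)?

356.90

Sort by value per unit weight and fill in that order.
Ratios (sorted): C 39.50, D 10.20, A 1.65, B 1.59, E 0.97
take C (4 @ 158); take D (10 @ 102); take A (26 @ 43); take B (32 @ 51); take 3/29 of E → 2.90. Capacity used 75/75.
Total value = 356.90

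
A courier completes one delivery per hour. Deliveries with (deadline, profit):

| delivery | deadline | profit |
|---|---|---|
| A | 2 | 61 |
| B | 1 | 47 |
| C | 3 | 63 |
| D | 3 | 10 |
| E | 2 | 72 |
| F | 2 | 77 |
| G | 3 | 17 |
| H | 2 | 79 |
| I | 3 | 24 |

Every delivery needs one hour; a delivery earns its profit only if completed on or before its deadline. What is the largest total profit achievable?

Take jobs in profit order; each goes to the latest open slot no later than its deadline.
Profit order: H=79 F=77 E=72 C=63 A=61 B=47 I=24 G=17 D=10
Assign: H→slot 2, F→slot 1, E skipped, C→slot 3, A skipped, B skipped, I skipped, G skipped, D skipped.
Slots: [1:F] [2:H] [3:C]
Profit = 77 + 79 + 63 = 219

219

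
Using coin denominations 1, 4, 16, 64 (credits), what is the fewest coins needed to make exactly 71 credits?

5

Greedy: take as many of the largest coin as possible, then repeat with the remainder.
71 = 1×64 + 1×4 + 3×1
Total coins = 1 + 1 + 3 = 5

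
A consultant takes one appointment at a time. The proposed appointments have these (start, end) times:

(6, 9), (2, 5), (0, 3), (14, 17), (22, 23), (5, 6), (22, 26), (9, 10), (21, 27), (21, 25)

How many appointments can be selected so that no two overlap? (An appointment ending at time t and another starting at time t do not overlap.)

6

Sorted by end: (0,3)  (2,5)  (5,6)  (6,9)  (9,10)  (14,17)  (22,23)  (21,25)  (22,26)  (21,27)
take (0,3); take (5,6); take (6,9); take (9,10); take (14,17); take (22,23); skip (21,25).
Selected 6 appointments.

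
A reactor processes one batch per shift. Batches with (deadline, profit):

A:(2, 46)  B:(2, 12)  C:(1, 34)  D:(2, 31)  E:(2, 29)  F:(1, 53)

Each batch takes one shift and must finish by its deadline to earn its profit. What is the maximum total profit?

By profit: F(d1,53), A(d2,46), C(d1,34), D(d2,31), E(d2,29), B(d2,12)
F→slot 1; A→slot 2; C skipped; D skipped; E skipped; B skipped.
Profit = 53 + 46 = 99

99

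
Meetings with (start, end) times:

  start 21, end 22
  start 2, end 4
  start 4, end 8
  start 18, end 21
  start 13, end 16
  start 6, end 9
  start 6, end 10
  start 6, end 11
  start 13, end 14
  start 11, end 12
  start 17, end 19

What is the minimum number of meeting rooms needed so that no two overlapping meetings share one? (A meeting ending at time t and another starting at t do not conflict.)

4

starts: [2, 4, 6, 6, 6, 11, 13, 13, 17, 18, 21]
ends:   [4, 8, 9, 10, 11, 12, 14, 16, 19, 21, 22]
s2→1 e4→0 s4→1 s6→2 s6→3 s6→4  — peak 4.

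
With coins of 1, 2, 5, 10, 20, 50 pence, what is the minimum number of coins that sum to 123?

Greedy: take as many of the largest coin as possible, then repeat with the remainder.
123 − 2×50→23 − 1×20→3 − 1×2→1 − 1×1→0
Total coins = 2 + 1 + 1 + 1 = 5

5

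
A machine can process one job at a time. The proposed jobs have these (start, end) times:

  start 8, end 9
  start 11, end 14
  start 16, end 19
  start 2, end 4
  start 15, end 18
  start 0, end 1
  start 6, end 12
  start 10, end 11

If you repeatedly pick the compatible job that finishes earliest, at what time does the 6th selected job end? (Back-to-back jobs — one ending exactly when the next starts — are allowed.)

18

Order by finish time; keep every interval that doesn't clash with the previous kept one.
By end time: (0,1), (2,4), (8,9), (10,11), (6,12), (11,14), (15,18), (16,19).
Pick (0,1); next start ≥ 1 → (2,4); next start ≥ 4 → (8,9); next start ≥ 9 → (10,11); next start ≥ 11 → (11,14); next start ≥ 14 → (15,18).
Selected: (0,1) (2,4) (8,9) (10,11) (11,14) (15,18)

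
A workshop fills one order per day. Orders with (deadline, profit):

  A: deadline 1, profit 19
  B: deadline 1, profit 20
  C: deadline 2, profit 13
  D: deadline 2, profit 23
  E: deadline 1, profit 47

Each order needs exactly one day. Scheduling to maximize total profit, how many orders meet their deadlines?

2

Sort by profit descending; place each in the latest free slot ≤ its deadline.
By profit: E(d1,47), D(d2,23), B(d1,20), A(d1,19), C(d2,13)
E→slot 1; D→slot 2; B skipped; A skipped; C skipped.
2 of 5 scheduled.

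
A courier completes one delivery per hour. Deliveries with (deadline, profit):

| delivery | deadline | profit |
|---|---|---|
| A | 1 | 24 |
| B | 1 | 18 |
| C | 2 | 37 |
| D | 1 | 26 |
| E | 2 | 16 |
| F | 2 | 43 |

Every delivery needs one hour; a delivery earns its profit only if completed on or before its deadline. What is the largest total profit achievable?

By profit: F(d2,43), C(d2,37), D(d1,26), A(d1,24), B(d1,18), E(d2,16)
F→slot 2; C→slot 1; D skipped; A skipped; B skipped; E skipped.
Profit = 37 + 43 = 80

80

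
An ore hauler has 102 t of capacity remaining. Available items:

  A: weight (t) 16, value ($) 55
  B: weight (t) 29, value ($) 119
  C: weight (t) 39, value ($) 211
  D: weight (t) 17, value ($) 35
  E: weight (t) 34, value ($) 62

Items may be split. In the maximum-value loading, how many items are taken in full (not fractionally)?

4

Sort by value per unit weight and fill in that order.
Ratios (sorted): C 5.41, B 4.10, A 3.44, D 2.06, E 1.82
take C (39 @ 211); take B (29 @ 119); take A (16 @ 55); take D (17 @ 35); take 1/34 of E → 1.82. Capacity used 102/102.
4 item(s) taken whole; one partial (take 1/34 of E).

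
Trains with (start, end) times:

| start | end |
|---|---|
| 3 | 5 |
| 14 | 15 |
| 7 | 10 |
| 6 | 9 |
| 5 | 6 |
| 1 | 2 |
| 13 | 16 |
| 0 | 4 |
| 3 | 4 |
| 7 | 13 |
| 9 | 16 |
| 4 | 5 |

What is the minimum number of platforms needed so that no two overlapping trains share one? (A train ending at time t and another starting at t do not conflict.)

3

Count concurrent intervals with a sweep; the peak is the room count.
starts: [0, 1, 3, 3, 4, 5, 6, 7, 7, 9, 13, 14]
ends:   [2, 4, 4, 5, 5, 6, 9, 10, 13, 15, 16, 16]
s0→1 s1→2 e2→1 s3→2 s3→3  — peak 3.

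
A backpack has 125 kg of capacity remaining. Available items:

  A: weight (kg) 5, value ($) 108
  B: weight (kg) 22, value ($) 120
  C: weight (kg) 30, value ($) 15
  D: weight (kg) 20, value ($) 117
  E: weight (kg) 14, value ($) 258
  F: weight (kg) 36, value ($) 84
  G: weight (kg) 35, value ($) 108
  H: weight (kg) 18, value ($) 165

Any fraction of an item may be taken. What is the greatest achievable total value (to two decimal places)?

Ratios (sorted): A 21.60, E 18.43, H 9.17, D 5.85, B 5.45, G 3.09, F 2.33, C 0.50
take A (5 @ 108); take E (14 @ 258); take H (18 @ 165); take D (20 @ 117); take B (22 @ 120); take G (35 @ 108); take 11/36 of F → 25.67. Capacity used 125/125.
Total value = 901.67

901.67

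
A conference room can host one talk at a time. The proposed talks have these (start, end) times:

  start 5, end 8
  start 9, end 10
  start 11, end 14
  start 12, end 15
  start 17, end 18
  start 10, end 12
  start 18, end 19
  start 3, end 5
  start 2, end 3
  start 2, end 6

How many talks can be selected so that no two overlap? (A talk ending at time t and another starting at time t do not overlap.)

8

Greedy by earliest finish: after sorting by end time, pick each interval compatible with the last pick.
Sorted by end: (2,3)  (3,5)  (2,6)  (5,8)  (9,10)  (10,12)  (11,14)  (12,15)  (17,18)  (18,19)
take (2,3); take (3,5); take (5,8); take (9,10); take (10,12); take (12,15); take (17,18); take (18,19).
Selected 8 talks.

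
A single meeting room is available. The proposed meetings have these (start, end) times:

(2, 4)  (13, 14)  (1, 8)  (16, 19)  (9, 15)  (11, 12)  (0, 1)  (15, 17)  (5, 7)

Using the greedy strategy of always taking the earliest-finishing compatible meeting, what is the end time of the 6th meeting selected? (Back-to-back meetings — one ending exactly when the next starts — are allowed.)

By end time: (0,1), (2,4), (5,7), (1,8), (11,12), (13,14), (9,15), (15,17), (16,19).
Pick (0,1); next start ≥ 1 → (2,4); next start ≥ 4 → (5,7); next start ≥ 7 → (11,12); next start ≥ 12 → (13,14); next start ≥ 14 → (15,17).
Selected: (0,1) (2,4) (5,7) (11,12) (13,14) (15,17)

17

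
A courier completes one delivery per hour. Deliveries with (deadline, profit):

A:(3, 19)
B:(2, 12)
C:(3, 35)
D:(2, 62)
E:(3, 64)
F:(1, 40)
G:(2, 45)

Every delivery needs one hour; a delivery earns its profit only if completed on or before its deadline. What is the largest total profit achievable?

171

Sort by profit descending; place each in the latest free slot ≤ its deadline.
By profit: E(d3,64), D(d2,62), G(d2,45), F(d1,40), C(d3,35), A(d3,19), B(d2,12)
E→slot 3; D→slot 2; G→slot 1; F skipped; C skipped; A skipped; B skipped.
Profit = 45 + 62 + 64 = 171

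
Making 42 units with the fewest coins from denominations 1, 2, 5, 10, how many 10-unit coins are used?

42 = 4×10 + 1×2
Count of 10: 4

4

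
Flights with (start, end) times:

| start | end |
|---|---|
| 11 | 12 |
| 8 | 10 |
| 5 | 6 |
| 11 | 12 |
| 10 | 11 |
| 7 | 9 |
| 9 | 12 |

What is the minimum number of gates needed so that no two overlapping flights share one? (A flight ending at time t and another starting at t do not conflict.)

3

Events (time:±→running): 5:+→1 6:-→0 7:+→1 8:+→2 9:-→1 9:+→2 10:-→1 10:+→2 11:-→1 11:+→2 11:+→3 … peak 3.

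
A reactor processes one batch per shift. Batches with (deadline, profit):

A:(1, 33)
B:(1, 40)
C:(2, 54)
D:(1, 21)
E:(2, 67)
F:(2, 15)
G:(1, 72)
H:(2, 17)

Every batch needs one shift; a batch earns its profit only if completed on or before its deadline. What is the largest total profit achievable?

Sort by profit descending; place each in the latest free slot ≤ its deadline.
By profit: G(d1,72), E(d2,67), C(d2,54), B(d1,40), A(d1,33), D(d1,21), H(d2,17), F(d2,15)
G→slot 1; E→slot 2; C skipped; B skipped; A skipped; D skipped; H skipped; F skipped.
Profit = 72 + 67 = 139

139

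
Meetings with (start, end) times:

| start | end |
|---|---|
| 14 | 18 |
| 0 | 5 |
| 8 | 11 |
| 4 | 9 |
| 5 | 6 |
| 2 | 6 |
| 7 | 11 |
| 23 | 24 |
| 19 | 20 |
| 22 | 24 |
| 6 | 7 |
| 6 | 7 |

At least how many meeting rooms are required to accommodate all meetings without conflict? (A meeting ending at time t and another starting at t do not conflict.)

3

The answer is the maximum number of intervals overlapping at any instant.
starts: [0, 2, 4, 5, 6, 6, 7, 8, 14, 19, 22, 23]
ends:   [5, 6, 6, 7, 7, 9, 11, 11, 18, 20, 24, 24]
s0→1 s2→2 s4→3  — peak 3.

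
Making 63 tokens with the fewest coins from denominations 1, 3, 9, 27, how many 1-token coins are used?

0

Use the largest denomination that fits, subtract, and repeat.
63 = 2×27 + 1×9
Count of 1: 0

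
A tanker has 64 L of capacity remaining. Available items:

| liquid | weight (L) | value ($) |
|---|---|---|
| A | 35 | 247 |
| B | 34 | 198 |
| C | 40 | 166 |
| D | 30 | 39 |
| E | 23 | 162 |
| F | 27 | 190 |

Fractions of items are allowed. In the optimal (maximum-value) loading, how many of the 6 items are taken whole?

Sort by value per unit weight and fill in that order.
Order: A (247/35=7.06) > E (162/23=7.04) > F (190/27=7.04) > B (198/34=5.82) > C (166/40=4.15) > D (39/30=1.30)
Fill: take A (35 @ 247) → take E (23 @ 162) → take 6/27 of F → 42.22; 64/64 used.
2 item(s) taken whole; one partial (take 6/27 of F).

2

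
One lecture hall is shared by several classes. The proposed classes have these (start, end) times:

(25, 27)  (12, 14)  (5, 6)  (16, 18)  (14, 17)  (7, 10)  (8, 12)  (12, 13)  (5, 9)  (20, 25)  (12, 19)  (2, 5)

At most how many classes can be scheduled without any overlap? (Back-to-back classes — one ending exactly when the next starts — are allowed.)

Sort by end time and greedily take each interval whose start is ≥ the last chosen end.
By end time: (2,5), (5,6), (5,9), (7,10), (8,12), (12,13), (12,14), (14,17), (16,18), (12,19), (20,25), (25,27).
Pick (2,5); next start ≥ 5 → (5,6); next start ≥ 6 → (7,10); next start ≥ 10 → (12,13); next start ≥ 13 → (14,17); next start ≥ 17 → (20,25); next start ≥ 25 → (25,27).
Selected 7 classes.

7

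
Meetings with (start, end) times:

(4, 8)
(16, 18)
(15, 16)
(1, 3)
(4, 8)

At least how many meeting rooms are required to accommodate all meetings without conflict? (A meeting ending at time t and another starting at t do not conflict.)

2

Count concurrent intervals with a sweep; the peak is the room count.
Events (time:±→running): 1:+→1 3:-→0 4:+→1 4:+→2 … peak 2.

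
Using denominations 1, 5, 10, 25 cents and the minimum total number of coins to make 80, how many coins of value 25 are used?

3

Use the largest denomination that fits, subtract, and repeat.
80 = 3×25 + 1×5
Count of 25: 3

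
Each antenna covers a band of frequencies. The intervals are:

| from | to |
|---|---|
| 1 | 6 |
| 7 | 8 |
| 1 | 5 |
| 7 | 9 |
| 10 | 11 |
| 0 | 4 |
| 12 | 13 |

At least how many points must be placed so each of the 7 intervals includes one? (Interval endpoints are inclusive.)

By right end: [0,4]  [1,5]  [1,6]  [7,8]  [7,9]  [10,11]  [12,13]
[0,4] uncovered → point at 4; [7,8] uncovered → point at 8; [10,11] uncovered → point at 11; [12,13] uncovered → point at 13.
Points: 4, 8, 11, 13 (4 total).

4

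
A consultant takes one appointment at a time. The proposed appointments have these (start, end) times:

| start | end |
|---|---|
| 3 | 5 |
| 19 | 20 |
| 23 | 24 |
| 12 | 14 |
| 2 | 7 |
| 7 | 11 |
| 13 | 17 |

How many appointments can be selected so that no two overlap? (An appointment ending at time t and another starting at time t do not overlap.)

5

Greedy by earliest finish: after sorting by end time, pick each interval compatible with the last pick.
By end time: (3,5), (2,7), (7,11), (12,14), (13,17), (19,20), (23,24).
Pick (3,5); next start ≥ 5 → (7,11); next start ≥ 11 → (12,14); next start ≥ 14 → (19,20); next start ≥ 20 → (23,24).
Selected 5 appointments.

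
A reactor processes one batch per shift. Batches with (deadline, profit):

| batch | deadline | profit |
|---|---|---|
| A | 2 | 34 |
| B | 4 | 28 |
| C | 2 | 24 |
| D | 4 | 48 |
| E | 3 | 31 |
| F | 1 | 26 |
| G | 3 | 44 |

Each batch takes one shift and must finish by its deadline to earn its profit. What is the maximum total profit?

157

By profit: D(d4,48), G(d3,44), A(d2,34), E(d3,31), B(d4,28), F(d1,26), C(d2,24)
D→slot 4; G→slot 3; A→slot 2; E→slot 1; B skipped; F skipped; C skipped.
Profit = 31 + 34 + 44 + 48 = 157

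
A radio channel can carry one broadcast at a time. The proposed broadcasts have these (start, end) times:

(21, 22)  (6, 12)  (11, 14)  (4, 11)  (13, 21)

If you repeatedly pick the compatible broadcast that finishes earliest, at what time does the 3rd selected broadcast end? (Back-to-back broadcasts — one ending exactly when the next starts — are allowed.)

22

Greedy by earliest finish: after sorting by end time, pick each interval compatible with the last pick.
Sorted by end: (4,11)  (6,12)  (11,14)  (13,21)  (21,22)
take (4,11); take (11,14); skip (13,21); take (21,22).
Selected: (4,11) (11,14) (21,22)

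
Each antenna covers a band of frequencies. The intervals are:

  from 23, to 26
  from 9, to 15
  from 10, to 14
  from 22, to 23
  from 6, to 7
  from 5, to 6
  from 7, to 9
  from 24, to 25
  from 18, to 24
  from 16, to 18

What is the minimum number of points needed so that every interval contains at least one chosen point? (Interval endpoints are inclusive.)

6

Process intervals by earliest right end; each time one isn't hit yet, stab at its right endpoint.
Sorted: [5,6] [6,7] [7,9] [10,14] [9,15] [16,18] [22,23] [18,24] [24,25] [23,26]
{[5,6],[6,7]} hit by 6; {[7,9]} hit by 9; {[10,14],[9,15]} hit by 14; {[16,18]} hit by 18; {[22,23],[18,24]} hit by 23; {[24,25],[23,26]} hit by 25.
Points: 6, 9, 14, 18, 23, 25 (6 total).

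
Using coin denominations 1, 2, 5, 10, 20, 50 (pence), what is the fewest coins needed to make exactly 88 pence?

88 − 1×50→38 − 1×20→18 − 1×10→8 − 1×5→3 − 1×2→1 − 1×1→0
Total coins = 1 + 1 + 1 + 1 + 1 + 1 = 6

6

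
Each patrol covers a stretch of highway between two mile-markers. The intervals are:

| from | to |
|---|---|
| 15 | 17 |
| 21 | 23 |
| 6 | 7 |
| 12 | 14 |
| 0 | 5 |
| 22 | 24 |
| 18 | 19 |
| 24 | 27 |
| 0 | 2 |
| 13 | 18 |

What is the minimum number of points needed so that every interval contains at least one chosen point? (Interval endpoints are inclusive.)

Process intervals by earliest right end; each time one isn't hit yet, stab at its right endpoint.
Sorted: [0,2] [0,5] [6,7] [12,14] [15,17] [13,18] [18,19] [21,23] [22,24] [24,27]
{[0,2],[0,5]} hit by 2; {[6,7]} hit by 7; {[12,14]} hit by 14; {[15,17],[13,18]} hit by 17; {[18,19]} hit by 19; {[21,23],[22,24]} hit by 23; {[24,27]} hit by 27.
Points: 2, 7, 14, 17, 19, 23, 27 (7 total).

7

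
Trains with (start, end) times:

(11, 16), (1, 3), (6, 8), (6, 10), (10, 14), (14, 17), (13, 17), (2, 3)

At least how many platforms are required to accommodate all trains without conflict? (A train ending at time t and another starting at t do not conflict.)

starts: [1, 2, 6, 6, 10, 11, 13, 14]
ends:   [3, 3, 8, 10, 14, 16, 17, 17]
s1→1 s2→2 e3→1 e3→0 s6→1 s6→2 e8→1 e10→0 s10→1 s11→2 s13→3  — peak 3.

3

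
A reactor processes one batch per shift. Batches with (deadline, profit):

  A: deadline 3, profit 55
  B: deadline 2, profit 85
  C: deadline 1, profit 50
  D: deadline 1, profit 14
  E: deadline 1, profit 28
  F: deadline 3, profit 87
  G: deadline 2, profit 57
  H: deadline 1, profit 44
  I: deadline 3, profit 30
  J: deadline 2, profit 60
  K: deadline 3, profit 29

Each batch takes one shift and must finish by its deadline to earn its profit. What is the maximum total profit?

Sort by profit descending; place each in the latest free slot ≤ its deadline.
By profit: F(d3,87), B(d2,85), J(d2,60), G(d2,57), A(d3,55), C(d1,50), H(d1,44), I(d3,30), K(d3,29), E(d1,28), D(d1,14)
F→slot 3; B→slot 2; J→slot 1; G skipped; A skipped; C skipped; H skipped; I skipped; K skipped; E skipped; D skipped.
Profit = 60 + 85 + 87 = 232

232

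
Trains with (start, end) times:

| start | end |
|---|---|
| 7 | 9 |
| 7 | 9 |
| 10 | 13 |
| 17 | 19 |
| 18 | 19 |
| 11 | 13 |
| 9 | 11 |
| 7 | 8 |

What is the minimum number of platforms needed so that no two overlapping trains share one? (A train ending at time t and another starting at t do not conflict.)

3

Count concurrent intervals with a sweep; the peak is the room count.
starts: [7, 7, 7, 9, 10, 11, 17, 18]
ends:   [8, 9, 9, 11, 13, 13, 19, 19]
s7→1 s7→2 s7→3  — peak 3.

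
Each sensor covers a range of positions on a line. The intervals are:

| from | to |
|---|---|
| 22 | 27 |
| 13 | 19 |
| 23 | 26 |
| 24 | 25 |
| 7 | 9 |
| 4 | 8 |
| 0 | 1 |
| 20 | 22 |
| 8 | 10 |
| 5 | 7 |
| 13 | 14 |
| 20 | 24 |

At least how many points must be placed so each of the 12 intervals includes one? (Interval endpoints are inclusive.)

By right end: [0,1]  [5,7]  [4,8]  [7,9]  [8,10]  [13,14]  [13,19]  [20,22]  [20,24]  [24,25]  [23,26]  [22,27]
[0,1] uncovered → point at 1; [5,7] uncovered → point at 7; [8,10] uncovered → point at 10; [13,14] uncovered → point at 14; [20,22] uncovered → point at 22; [24,25] uncovered → point at 25.
Points: 1, 7, 10, 14, 22, 25 (6 total).

6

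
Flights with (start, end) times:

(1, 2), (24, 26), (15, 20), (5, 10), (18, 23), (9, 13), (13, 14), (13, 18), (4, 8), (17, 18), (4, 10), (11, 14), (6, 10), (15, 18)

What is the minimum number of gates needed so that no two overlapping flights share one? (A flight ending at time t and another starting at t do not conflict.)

starts: [1, 4, 4, 5, 6, 9, 11, 13, 13, 15, 15, 17, 18, 24]
ends:   [2, 8, 10, 10, 10, 13, 14, 14, 18, 18, 18, 20, 23, 26]
s1→1 e2→0 s4→1 s4→2 s5→3 s6→4  — peak 4.

4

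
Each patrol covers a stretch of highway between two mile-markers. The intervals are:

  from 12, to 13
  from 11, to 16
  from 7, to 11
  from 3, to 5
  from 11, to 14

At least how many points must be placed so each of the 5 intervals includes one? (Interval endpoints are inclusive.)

Sort by right endpoint; whenever an interval is uncovered, place a point at its right end.
By right end: [3,5]  [7,11]  [12,13]  [11,14]  [11,16]
[3,5] uncovered → point at 5; [7,11] uncovered → point at 11; [12,13] uncovered → point at 13.
Points: 5, 11, 13 (3 total).

3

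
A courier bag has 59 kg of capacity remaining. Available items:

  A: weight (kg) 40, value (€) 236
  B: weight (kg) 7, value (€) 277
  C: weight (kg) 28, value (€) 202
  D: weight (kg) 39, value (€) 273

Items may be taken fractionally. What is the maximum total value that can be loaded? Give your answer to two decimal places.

647.00

Order: B (277/7=39.57) > C (202/28=7.21) > D (273/39=7.00) > A (236/40=5.90)
Fill: take B (7 @ 277) → take C (28 @ 202) → take 24/39 of D → 168.00; 59/59 used.
Total value = 647.00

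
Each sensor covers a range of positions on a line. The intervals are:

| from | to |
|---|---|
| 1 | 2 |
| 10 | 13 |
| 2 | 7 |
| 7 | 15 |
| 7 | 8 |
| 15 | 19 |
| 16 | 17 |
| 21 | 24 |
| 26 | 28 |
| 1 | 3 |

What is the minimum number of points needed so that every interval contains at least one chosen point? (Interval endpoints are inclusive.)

6

Sorted: [1,2] [1,3] [2,7] [7,8] [10,13] [7,15] [16,17] [15,19] [21,24] [26,28]
{[1,2],[1,3],[2,7]} hit by 2; {[7,8]} hit by 8; {[10,13],[7,15]} hit by 13; {[16,17],[15,19]} hit by 17; {[21,24]} hit by 24; {[26,28]} hit by 28.
Points: 2, 8, 13, 17, 24, 28 (6 total).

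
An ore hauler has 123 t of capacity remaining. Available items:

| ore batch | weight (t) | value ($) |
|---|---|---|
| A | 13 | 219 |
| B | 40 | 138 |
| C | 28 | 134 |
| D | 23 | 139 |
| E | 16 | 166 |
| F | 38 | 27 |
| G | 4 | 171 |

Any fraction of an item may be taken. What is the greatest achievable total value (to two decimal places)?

963.55

Sort by value per unit weight and fill in that order.
Ratios (sorted): G 42.75, A 16.85, E 10.38, D 6.04, C 4.79, B 3.45, F 0.71
take G (4 @ 171); take A (13 @ 219); take E (16 @ 166); take D (23 @ 139); take C (28 @ 134); take 39/40 of B → 134.55. Capacity used 123/123.
Total value = 963.55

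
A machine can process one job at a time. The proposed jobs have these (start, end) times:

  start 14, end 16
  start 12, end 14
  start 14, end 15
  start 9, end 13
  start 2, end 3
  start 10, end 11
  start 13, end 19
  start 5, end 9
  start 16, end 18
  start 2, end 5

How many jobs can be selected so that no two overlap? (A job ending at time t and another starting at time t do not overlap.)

6

Greedy by earliest finish: after sorting by end time, pick each interval compatible with the last pick.
By end time: (2,3), (2,5), (5,9), (10,11), (9,13), (12,14), (14,15), (14,16), (16,18), (13,19).
Pick (2,3); next start ≥ 3 → (5,9); next start ≥ 9 → (10,11); next start ≥ 11 → (12,14); next start ≥ 14 → (14,15); next start ≥ 15 → (16,18).
Selected 6 jobs.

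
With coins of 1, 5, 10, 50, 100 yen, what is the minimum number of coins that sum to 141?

6

Use the largest denomination that fits, subtract, and repeat.
141 − 1×100→41 − 4×10→1 − 1×1→0
Total coins = 1 + 4 + 1 = 6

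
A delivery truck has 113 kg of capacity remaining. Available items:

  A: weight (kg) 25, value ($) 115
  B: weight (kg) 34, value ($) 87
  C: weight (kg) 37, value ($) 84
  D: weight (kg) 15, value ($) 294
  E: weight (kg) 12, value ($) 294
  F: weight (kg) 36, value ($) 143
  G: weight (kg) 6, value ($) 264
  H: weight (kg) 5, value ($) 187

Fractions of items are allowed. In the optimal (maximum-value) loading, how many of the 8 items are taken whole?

6

Ratios (sorted): G 44.00, H 37.40, E 24.50, D 19.60, A 4.60, F 3.97, B 2.56, C 2.27
take G (6 @ 264); take H (5 @ 187); take E (12 @ 294); take D (15 @ 294); take A (25 @ 115); take F (36 @ 143); take 14/34 of B → 35.82. Capacity used 113/113.
6 item(s) taken whole; one partial (take 14/34 of B).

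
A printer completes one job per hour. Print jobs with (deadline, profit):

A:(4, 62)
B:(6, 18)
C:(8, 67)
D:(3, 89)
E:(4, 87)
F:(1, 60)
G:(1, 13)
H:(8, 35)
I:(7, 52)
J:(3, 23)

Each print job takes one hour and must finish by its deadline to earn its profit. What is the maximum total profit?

470

Sort by profit descending; place each in the latest free slot ≤ its deadline.
Profit order: D=89 E=87 C=67 A=62 F=60 I=52 H=35 J=23 B=18 G=13
Assign: D→slot 3, E→slot 4, C→slot 8, A→slot 2, F→slot 1, I→slot 7, H→slot 6, J skipped, B→slot 5, G skipped.
Slots: [1:F] [2:A] [3:D] [4:E] [5:B] [6:H] [7:I] [8:C]
Profit = 60 + 62 + 89 + 87 + 18 + 35 + 52 + 67 = 470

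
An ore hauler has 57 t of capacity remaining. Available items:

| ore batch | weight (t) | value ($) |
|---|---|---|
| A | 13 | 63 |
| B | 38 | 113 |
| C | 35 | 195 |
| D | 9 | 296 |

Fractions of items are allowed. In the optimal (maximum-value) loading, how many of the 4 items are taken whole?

Order: D (296/9=32.89) > C (195/35=5.57) > A (63/13=4.85) > B (113/38=2.97)
Fill: take D (9 @ 296) → take C (35 @ 195) → take A (13 @ 63); 57/57 used.
3 item(s) taken whole.

3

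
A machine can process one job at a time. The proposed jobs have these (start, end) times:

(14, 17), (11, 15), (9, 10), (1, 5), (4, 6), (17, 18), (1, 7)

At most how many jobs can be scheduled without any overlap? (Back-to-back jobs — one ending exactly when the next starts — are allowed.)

4

Greedy by earliest finish: after sorting by end time, pick each interval compatible with the last pick.
Sorted by end: (1,5)  (4,6)  (1,7)  (9,10)  (11,15)  (14,17)  (17,18)
take (1,5); take (9,10); take (11,15); take (17,18).
Selected 4 jobs.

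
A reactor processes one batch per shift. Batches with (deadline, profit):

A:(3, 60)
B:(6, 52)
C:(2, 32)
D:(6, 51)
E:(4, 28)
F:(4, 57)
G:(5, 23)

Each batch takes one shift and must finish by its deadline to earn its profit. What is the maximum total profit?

280

Sort by profit descending; place each in the latest free slot ≤ its deadline.
By profit: A(d3,60), F(d4,57), B(d6,52), D(d6,51), C(d2,32), E(d4,28), G(d5,23)
A→slot 3; F→slot 4; B→slot 6; D→slot 5; C→slot 2; E→slot 1; G skipped.
Profit = 28 + 32 + 60 + 57 + 51 + 52 = 280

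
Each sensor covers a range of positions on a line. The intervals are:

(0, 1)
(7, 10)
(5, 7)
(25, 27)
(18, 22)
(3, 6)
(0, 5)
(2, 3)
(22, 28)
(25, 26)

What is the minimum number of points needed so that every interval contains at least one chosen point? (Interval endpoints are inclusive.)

5

Sort by right endpoint; whenever an interval is uncovered, place a point at its right end.
By right end: [0,1]  [2,3]  [0,5]  [3,6]  [5,7]  [7,10]  [18,22]  [25,26]  [25,27]  [22,28]
[0,1] uncovered → point at 1; [2,3] uncovered → point at 3; [5,7] uncovered → point at 7; [18,22] uncovered → point at 22; [25,26] uncovered → point at 26.
Points: 1, 3, 7, 22, 26 (5 total).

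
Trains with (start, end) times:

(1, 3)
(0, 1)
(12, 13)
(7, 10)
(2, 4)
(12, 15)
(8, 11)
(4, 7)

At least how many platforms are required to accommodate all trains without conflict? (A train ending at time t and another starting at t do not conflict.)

2

The answer is the maximum number of intervals overlapping at any instant.
Events (time:±→running): 0:+→1 1:-→0 1:+→1 2:+→2 … peak 2.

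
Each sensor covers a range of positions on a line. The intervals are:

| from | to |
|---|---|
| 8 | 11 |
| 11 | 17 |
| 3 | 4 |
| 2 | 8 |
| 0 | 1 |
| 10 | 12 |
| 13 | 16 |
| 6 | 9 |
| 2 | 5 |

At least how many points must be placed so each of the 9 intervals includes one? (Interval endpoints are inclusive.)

5

Process intervals by earliest right end; each time one isn't hit yet, stab at its right endpoint.
By right end: [0,1]  [3,4]  [2,5]  [2,8]  [6,9]  [8,11]  [10,12]  [13,16]  [11,17]
[0,1] uncovered → point at 1; [3,4] uncovered → point at 4; [6,9] uncovered → point at 9; [10,12] uncovered → point at 12; [13,16] uncovered → point at 16.
Points: 1, 4, 9, 12, 16 (5 total).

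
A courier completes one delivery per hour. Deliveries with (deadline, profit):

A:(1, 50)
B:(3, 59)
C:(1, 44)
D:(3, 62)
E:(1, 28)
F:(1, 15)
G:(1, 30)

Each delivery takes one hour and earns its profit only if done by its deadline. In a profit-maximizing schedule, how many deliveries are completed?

3

Profit order: D=62 B=59 A=50 C=44 G=30 E=28 F=15
Assign: D→slot 3, B→slot 2, A→slot 1, C skipped, G skipped, E skipped, F skipped.
Slots: [1:A] [2:B] [3:D]
3 of 7 scheduled.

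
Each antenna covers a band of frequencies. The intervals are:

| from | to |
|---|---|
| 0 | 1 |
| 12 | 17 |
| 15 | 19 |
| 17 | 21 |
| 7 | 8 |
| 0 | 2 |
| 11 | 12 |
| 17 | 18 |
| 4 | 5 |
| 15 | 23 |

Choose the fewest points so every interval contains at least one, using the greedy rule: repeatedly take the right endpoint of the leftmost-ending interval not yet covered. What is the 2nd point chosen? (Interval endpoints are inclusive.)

Sorted: [0,1] [0,2] [4,5] [7,8] [11,12] [12,17] [17,18] [15,19] [17,21] [15,23]
{[0,1],[0,2]} hit by 1; {[4,5]} hit by 5; {[7,8]} hit by 8; {[11,12],[12,17]} hit by 12; {[17,18],[15,19],[17,21],[15,23]} hit by 18.
Points: 1, 5, 8, 12, 18 (5 total).

5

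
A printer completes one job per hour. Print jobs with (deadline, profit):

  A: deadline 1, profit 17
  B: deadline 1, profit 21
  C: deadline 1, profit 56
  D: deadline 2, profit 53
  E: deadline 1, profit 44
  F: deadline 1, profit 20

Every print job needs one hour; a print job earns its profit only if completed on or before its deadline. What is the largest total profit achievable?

Profit order: C=56 D=53 E=44 B=21 F=20 A=17
Assign: C→slot 1, D→slot 2, E skipped, B skipped, F skipped, A skipped.
Slots: [1:C] [2:D]
Profit = 56 + 53 = 109

109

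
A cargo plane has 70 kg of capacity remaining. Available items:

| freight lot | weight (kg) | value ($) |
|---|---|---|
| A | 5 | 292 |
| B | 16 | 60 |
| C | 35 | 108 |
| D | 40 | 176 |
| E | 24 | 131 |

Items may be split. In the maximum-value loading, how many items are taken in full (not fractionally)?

3

Order: A (292/5=58.40) > E (131/24=5.46) > D (176/40=4.40) > B (60/16=3.75) > C (108/35=3.09)
Fill: take A (5 @ 292) → take E (24 @ 131) → take D (40 @ 176) → take 1/16 of B → 3.75; 70/70 used.
3 item(s) taken whole; one partial (take 1/16 of B).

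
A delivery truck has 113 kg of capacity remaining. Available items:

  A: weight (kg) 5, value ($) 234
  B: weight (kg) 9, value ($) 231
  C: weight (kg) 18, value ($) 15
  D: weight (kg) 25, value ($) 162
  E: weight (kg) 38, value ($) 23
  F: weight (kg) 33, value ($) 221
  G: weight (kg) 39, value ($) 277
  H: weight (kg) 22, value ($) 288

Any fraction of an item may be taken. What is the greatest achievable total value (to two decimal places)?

1283.40

Sort by value per unit weight and fill in that order.
Order: A (234/5=46.80) > B (231/9=25.67) > H (288/22=13.09) > G (277/39=7.10) > F (221/33=6.70) > D (162/25=6.48) > C (15/18=0.83) > E (23/38=0.61)
Fill: take A (5 @ 234) → take B (9 @ 231) → take H (22 @ 288) → take G (39 @ 277) → take F (33 @ 221) → take 5/25 of D → 32.40; 113/113 used.
Total value = 1283.40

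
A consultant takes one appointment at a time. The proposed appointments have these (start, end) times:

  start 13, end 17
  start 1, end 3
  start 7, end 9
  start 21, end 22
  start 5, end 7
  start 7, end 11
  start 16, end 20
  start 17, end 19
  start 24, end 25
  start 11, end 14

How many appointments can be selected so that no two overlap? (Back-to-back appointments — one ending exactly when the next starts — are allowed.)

7

Greedy by earliest finish: after sorting by end time, pick each interval compatible with the last pick.
Sorted by end: (1,3)  (5,7)  (7,9)  (7,11)  (11,14)  (13,17)  (17,19)  (16,20)  (21,22)  (24,25)
take (1,3); take (5,7); take (7,9); skip (7,11); take (11,14); take (17,19); take (21,22); take (24,25).
Selected 7 appointments.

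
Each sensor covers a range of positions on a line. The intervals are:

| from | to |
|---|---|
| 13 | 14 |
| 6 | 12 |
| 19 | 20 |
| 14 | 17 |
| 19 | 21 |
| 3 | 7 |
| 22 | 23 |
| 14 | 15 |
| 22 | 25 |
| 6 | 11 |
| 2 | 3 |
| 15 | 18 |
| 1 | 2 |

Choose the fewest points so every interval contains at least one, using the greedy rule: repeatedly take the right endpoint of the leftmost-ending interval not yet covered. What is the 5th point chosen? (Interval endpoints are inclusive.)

20

By right end: [1,2]  [2,3]  [3,7]  [6,11]  [6,12]  [13,14]  [14,15]  [14,17]  [15,18]  [19,20]  [19,21]  [22,23]  [22,25]
[1,2] uncovered → point at 2; [3,7] uncovered → point at 7; [13,14] uncovered → point at 14; [15,18] uncovered → point at 18; [19,20] uncovered → point at 20; [22,23] uncovered → point at 23.
Points: 2, 7, 14, 18, 20, 23 (6 total).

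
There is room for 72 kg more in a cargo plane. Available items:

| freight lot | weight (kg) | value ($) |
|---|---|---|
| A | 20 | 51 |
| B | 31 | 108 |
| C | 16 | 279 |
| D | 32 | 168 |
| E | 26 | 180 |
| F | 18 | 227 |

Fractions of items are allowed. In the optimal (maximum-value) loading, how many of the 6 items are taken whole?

Greedy by value/weight ratio, highest first.
Order: C (279/16=17.44) > F (227/18=12.61) > E (180/26=6.92) > D (168/32=5.25) > B (108/31=3.48) > A (51/20=2.55)
Fill: take C (16 @ 279) → take F (18 @ 227) → take E (26 @ 180) → take 12/32 of D → 63.00; 72/72 used.
3 item(s) taken whole; one partial (take 12/32 of D).

3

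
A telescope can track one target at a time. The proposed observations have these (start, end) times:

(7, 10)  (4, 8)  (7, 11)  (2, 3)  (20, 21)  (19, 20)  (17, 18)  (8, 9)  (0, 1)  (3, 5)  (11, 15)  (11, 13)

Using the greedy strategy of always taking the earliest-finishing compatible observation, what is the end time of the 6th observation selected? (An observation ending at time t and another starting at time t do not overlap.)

18

Sort by end time and greedily take each interval whose start is ≥ the last chosen end.
Sorted by end: (0,1)  (2,3)  (3,5)  (4,8)  (8,9)  (7,10)  (7,11)  (11,13)  (11,15)  (17,18)  (19,20)  (20,21)
take (0,1); take (2,3); take (3,5); take (8,9); skip (7,10); skip (7,11); take (11,13); take (17,18); take (19,20); take (20,21).
Selected: (0,1) (2,3) (3,5) (8,9) (11,13) (17,18) (19,20) (20,21)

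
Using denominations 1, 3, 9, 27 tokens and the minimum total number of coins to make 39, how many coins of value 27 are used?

Greedy: take as many of the largest coin as possible, then repeat with the remainder.
39 = 1×27 + 1×9 + 1×3
Count of 27: 1

1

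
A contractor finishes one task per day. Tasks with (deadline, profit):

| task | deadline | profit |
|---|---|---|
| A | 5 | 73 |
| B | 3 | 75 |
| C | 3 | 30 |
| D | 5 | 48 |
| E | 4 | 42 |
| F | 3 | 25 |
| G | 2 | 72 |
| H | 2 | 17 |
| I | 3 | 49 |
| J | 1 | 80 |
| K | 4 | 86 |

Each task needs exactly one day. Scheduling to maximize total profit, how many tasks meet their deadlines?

5

Profit order: K=86 J=80 B=75 A=73 G=72 I=49 D=48 E=42 C=30 F=25 H=17
Assign: K→slot 4, J→slot 1, B→slot 3, A→slot 5, G→slot 2, I skipped, D skipped, E skipped, C skipped, F skipped, H skipped.
Slots: [1:J] [2:G] [3:B] [4:K] [5:A]
5 of 11 scheduled.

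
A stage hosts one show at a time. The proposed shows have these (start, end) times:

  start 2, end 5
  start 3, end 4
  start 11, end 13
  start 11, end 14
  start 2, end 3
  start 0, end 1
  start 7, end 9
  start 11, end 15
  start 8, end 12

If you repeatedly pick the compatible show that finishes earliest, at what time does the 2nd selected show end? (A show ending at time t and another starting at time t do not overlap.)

3

Sorted by end: (0,1)  (2,3)  (3,4)  (2,5)  (7,9)  (8,12)  (11,13)  (11,14)  (11,15)
take (0,1); take (2,3); take (3,4); skip (2,5); take (7,9); skip (8,12); take (11,13); skip (11,14).
Selected: (0,1) (2,3) (3,4) (7,9) (11,13)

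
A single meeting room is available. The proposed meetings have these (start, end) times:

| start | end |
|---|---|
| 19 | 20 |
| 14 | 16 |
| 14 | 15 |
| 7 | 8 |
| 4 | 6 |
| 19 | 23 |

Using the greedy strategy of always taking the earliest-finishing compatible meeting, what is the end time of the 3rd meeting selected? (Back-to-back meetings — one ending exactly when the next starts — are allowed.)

15

By end time: (4,6), (7,8), (14,15), (14,16), (19,20), (19,23).
Pick (4,6); next start ≥ 6 → (7,8); next start ≥ 8 → (14,15); next start ≥ 15 → (19,20).
Selected: (4,6) (7,8) (14,15) (19,20)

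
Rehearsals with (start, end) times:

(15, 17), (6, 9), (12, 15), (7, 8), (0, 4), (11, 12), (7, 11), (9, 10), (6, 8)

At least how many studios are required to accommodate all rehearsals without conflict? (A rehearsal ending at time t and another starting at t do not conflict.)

4

Events (time:±→running): 0:+→1 4:-→0 6:+→1 6:+→2 7:+→3 7:+→4 … peak 4.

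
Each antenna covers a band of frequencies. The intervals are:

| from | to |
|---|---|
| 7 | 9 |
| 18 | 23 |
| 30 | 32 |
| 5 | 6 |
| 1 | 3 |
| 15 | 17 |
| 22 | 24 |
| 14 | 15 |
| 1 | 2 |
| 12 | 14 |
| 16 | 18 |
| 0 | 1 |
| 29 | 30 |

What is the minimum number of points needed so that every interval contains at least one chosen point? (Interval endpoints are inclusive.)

Sorted: [0,1] [1,2] [1,3] [5,6] [7,9] [12,14] [14,15] [15,17] [16,18] [18,23] [22,24] [29,30] [30,32]
{[0,1],[1,2],[1,3]} hit by 1; {[5,6]} hit by 6; {[7,9]} hit by 9; {[12,14],[14,15]} hit by 14; {[15,17],[16,18]} hit by 17; {[18,23],[22,24]} hit by 23; {[29,30],[30,32]} hit by 30.
Points: 1, 6, 9, 14, 17, 23, 30 (7 total).

7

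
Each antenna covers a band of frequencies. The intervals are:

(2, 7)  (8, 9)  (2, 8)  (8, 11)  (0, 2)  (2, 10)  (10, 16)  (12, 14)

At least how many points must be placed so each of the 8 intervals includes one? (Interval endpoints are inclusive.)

3

Process intervals by earliest right end; each time one isn't hit yet, stab at its right endpoint.
Sorted: [0,2] [2,7] [2,8] [8,9] [2,10] [8,11] [12,14] [10,16]
{[0,2],[2,7],[2,8]} hit by 2; {[8,9],[2,10],[8,11]} hit by 9; {[12,14],[10,16]} hit by 14.
Points: 2, 9, 14 (3 total).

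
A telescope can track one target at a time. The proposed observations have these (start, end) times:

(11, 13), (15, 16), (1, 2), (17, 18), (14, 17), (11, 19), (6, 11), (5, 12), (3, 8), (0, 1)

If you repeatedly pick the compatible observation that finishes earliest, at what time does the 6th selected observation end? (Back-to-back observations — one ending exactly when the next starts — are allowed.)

Order by finish time; keep every interval that doesn't clash with the previous kept one.
By end time: (0,1), (1,2), (3,8), (6,11), (5,12), (11,13), (15,16), (14,17), (17,18), (11,19).
Pick (0,1); next start ≥ 1 → (1,2); next start ≥ 2 → (3,8); next start ≥ 8 → (11,13); next start ≥ 13 → (15,16); next start ≥ 16 → (17,18).
Selected: (0,1) (1,2) (3,8) (11,13) (15,16) (17,18)

18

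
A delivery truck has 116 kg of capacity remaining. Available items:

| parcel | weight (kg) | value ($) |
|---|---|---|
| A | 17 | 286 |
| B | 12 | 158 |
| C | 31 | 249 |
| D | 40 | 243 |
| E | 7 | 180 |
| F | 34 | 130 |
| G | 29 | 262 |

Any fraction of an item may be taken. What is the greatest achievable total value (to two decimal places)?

1256.50

Ratios (sorted): E 25.71, A 16.82, B 13.17, G 9.03, C 8.03, D 6.08, F 3.82
take E (7 @ 180); take A (17 @ 286); take B (12 @ 158); take G (29 @ 262); take C (31 @ 249); take 20/40 of D → 121.50. Capacity used 116/116.
Total value = 1256.50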